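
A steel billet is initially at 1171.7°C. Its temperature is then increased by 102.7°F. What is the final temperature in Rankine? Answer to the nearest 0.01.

The 102.7°F change is an interval, so only the factor 5/9 applies: +102.7 × 5/9 = +57.0556°C.
Final Celsius temperature: 1171.7000 + 57.0556 = 1228.7556°C.
In Rankine: 1228.7556 × 1.8 + 491.67 = 2703.43°R.

2703.43°R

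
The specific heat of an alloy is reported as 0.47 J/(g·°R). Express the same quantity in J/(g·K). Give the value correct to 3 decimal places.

0.846 J/(g·K)

Since only a temperature interval is involved, the additive offset between the scales drops out.
A change of 1 K is a change of 1.8°R, so per K the value is 0.47 × 1.8 = 0.846.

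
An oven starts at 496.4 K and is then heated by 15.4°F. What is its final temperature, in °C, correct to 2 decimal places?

231.81°C

Initial temperature in Celsius: 496.4 - 273.15 = 223.2500°C.
The 15.4°F change is an interval, so only the factor 5/9 applies: +15.4 × 5/9 = +8.5556°C.
Final Celsius temperature: 223.2500 + 8.5556 = 231.8056°C.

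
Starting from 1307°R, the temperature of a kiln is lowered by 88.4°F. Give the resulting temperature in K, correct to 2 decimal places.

677.00 K

Initial temperature in Celsius: (1307 - 491.67) × 5/9 = 452.9611°C.
The 88.4°F change is an interval, so only the factor 5/9 applies: -88.4 × 5/9 = -49.1111°C.
Final Celsius temperature: 452.9611 - 49.1111 = 403.8500°C.
In kelvin: 403.8500 + 273.15 = 677.00 K.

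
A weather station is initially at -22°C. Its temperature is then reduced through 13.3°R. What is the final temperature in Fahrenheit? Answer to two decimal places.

The 13.3°R change is an interval, so only the factor 5/9 applies: -13.3 × 5/9 = -7.3889°C.
Final Celsius temperature: -22.0000 - 7.3889 = -29.3889°C.
In Fahrenheit: -29.3889 × 1.8 + 32 = -20.90°F.

-20.90°F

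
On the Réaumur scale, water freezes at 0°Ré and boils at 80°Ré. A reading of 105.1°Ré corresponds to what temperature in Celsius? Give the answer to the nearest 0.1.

131.4°C

Linear interpolation between the fixed points: C = (105.1 - 0) × 100 / (80 - 0) = 131.3750°C.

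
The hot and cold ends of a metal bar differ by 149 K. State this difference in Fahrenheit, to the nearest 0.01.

268.20°F

Only the scale ratio 1.8 matters for a change in temperature.
149 × 1.8 = 268.20.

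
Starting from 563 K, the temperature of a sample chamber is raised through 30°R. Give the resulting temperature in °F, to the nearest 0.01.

Initial temperature in Celsius: 563 - 273.15 = 289.8500°C.
The 30°R change is an interval, so only the factor 5/9 applies: +30 × 5/9 = +16.6667°C.
Final Celsius temperature: 289.8500 + 16.6667 = 306.5167°C.
In Fahrenheit: 306.5167 × 1.8 + 32 = 583.73°F.

583.73°F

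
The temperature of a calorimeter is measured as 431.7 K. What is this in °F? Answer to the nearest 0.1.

In Celsius: 431.7 - 273.15 = 158.5500°C.
In Fahrenheit: 158.5500 × 1.8 + 32 = 317.4°F.

317.4°F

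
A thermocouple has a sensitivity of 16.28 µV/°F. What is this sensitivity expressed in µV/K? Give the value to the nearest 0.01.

29.30 µV/K

Since only a temperature interval is involved, the additive offset between the scales drops out.
A change of 1 K is a change of 1.8°F, so per K the value is 16.28 × 1.8 = 29.30.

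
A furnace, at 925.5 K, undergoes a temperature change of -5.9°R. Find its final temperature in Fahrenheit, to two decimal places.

Initial temperature in Celsius: 925.5 - 273.15 = 652.3500°C.
The 5.9°R change is an interval, so only the factor 5/9 applies: -5.9 × 5/9 = -3.2778°C.
Final Celsius temperature: 652.3500 - 3.2778 = 649.0722°C.
In Fahrenheit: 649.0722 × 1.8 + 32 = 1200.33°F.

1200.33°F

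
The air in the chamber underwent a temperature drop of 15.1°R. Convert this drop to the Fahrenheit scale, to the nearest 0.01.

15.10°F

Rankine and Fahrenheit degrees are the same size, so the interval is unchanged: 15.10.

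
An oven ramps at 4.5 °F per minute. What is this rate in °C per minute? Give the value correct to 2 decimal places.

2.50 °C/minute

Since only a temperature interval is involved, the additive offset between the scales drops out.
A change of 1°F is a change of 5/9°C, so 4.5 × 5/9 = 2.50.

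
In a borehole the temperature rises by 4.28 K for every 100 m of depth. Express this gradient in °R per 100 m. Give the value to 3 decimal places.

Since only a temperature interval is involved, the additive offset between the scales drops out.
A change of 1 K is a change of 1.8°R, so 4.28 × 1.8 = 7.704.

7.704 °R/100 m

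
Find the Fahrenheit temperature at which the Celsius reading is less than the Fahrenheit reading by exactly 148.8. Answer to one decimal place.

Let F be the Fahrenheit reading. The Celsius reading is C = 5/9·F - 17.7778.
Require C - F = -148.8: (-4/9)·F - 17.7778 = -148.8.
F = (-148.8 + 17.7778) / (-4/9) = 294.8.

294.8°F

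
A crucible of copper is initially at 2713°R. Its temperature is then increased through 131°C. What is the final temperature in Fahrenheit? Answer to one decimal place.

2489.1°F

Initial temperature in Celsius: (2713 - 491.67) × 5/9 = 1234.0722°C.
Final Celsius temperature: 1234.0722 + 131.0000 = 1365.0722°C.
In Fahrenheit: 1365.0722 × 1.8 + 32 = 2489.1°F.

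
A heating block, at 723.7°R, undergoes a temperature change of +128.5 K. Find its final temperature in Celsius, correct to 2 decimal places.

Initial temperature in Celsius: (723.7 - 491.67) × 5/9 = 128.9056°C.
The 128.5 K change is an interval; Kelvin and Celsius degrees are the same size, so ΔC = +128.5°C.
Final Celsius temperature: 128.9056 + 128.5000 = 257.4056°C.

257.41°C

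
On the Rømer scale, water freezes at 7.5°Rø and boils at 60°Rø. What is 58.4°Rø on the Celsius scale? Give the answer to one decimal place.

97.0°C

Linear interpolation between the fixed points: C = (58.4 - 7.5) × 100 / (60 - 7.5) = 96.9524°C.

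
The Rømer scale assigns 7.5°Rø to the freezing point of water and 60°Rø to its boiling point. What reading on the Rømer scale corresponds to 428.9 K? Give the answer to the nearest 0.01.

89.27°Rø

First in Celsius: 428.9 - 273.15 = 155.7500°C.
Linearly onto the Rømer scale: 7.5 + (155.7500 / 100) × (60 - 7.5) = 89.27°Rø.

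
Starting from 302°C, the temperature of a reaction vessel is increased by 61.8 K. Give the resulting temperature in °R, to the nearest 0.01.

The 61.8 K change is an interval; Kelvin and Celsius degrees are the same size, so ΔC = +61.8°C.
Final Celsius temperature: 302.0000 + 61.8000 = 363.8000°C.
In Rankine: 363.8000 × 1.8 + 491.67 = 1146.51°R.

1146.51°R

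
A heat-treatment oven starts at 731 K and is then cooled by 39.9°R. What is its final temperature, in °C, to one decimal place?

Initial temperature in Celsius: 731 - 273.15 = 457.8500°C.
The 39.9°R change is an interval, so only the factor 5/9 applies: -39.9 × 5/9 = -22.1667°C.
Final Celsius temperature: 457.8500 - 22.1667 = 435.6833°C.

435.7°C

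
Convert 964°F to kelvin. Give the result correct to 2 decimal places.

In Celsius: (964 - 32) × 5/9 = 517.7778°C.
In kelvin: 517.7778 + 273.15 = 790.93 K.

790.93 K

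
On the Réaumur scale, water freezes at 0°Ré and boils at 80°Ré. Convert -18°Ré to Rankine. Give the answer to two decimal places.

451.17°R

Linear interpolation between the fixed points: C = (-18 - 0) × 100 / (80 - 0) = -22.5000°C.
Then -22.5000 × 1.8 + 491.67 = 451.17°R.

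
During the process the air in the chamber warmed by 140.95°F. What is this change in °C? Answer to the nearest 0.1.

Only the scale ratio 5/9 matters for a change in temperature.
140.95 × 5/9 = 78.3.

78.3°C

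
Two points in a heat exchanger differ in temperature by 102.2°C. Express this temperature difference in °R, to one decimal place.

For a temperature interval the offset drops out; only the factor 1.8 applies.
102.2 × 1.8 = 184.0.

184.0°R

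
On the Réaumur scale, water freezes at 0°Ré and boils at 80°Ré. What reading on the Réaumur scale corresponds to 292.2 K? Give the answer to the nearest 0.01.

15.24°Ré

First in Celsius: 292.2 - 273.15 = 19.0500°C.
Linearly onto the Réaumur scale: 0 + (19.0500 / 100) × (80 - 0) = 15.24°Ré.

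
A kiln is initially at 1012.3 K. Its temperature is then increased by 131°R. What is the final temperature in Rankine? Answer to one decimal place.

Initial temperature in Celsius: 1012.3 - 273.15 = 739.1500°C.
The 131°R change is an interval, so only the factor 5/9 applies: +131 × 5/9 = +72.7778°C.
Final Celsius temperature: 739.1500 + 72.7778 = 811.9278°C.
In Rankine: 811.9278 × 1.8 + 491.67 = 1953.1°R.

1953.1°R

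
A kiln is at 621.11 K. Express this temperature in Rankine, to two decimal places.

In Celsius: 621.11 - 273.15 = 347.9600°C.
In Rankine: 347.9600 × 1.8 + 491.67 = 1118.00°R.

1118.00°R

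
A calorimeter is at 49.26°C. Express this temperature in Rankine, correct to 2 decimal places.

580.34°R

In Rankine: 49.2600 × 1.8 + 491.67 = 580.34°R.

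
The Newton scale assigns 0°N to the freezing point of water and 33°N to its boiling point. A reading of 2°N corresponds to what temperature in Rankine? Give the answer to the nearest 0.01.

502.58°R

Linear interpolation between the fixed points: C = (2 - 0) × 100 / (33 - 0) = 6.0606°C.
Then 6.0606 × 1.8 + 491.67 = 502.58°R.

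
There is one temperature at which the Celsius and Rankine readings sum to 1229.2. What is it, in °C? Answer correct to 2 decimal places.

Let C be the Celsius reading. The Rankine reading is R = 1.8·C + 491.67.
Require C + R = 1229.2: (2.8)·C + 491.67 = 1229.2.
C = (1229.2 - 491.67) / (2.8) = 263.40.

263.40°C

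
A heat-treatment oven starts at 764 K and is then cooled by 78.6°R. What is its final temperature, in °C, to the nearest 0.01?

Initial temperature in Celsius: 764 - 273.15 = 490.8500°C.
The 78.6°R change is an interval, so only the factor 5/9 applies: -78.6 × 5/9 = -43.6667°C.
Final Celsius temperature: 490.8500 - 43.6667 = 447.1833°C.

447.18°C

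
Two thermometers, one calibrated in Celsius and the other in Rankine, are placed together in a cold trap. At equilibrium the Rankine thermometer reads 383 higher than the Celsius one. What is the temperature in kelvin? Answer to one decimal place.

Let x be the Celsius reading; then the Rankine reading is 1.8·x + 491.67.
(1.8·x + 491.67) - x = 383  ⇒  (0.8)·x = -108.67  ⇒  x = -135.8375°C.
In kelvin: -135.8375 + 273.15 = 137.3 K.

137.3 K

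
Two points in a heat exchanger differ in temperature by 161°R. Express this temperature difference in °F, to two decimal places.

Rankine and Fahrenheit degrees are the same size, so the interval is unchanged: 161.00.

161.00°F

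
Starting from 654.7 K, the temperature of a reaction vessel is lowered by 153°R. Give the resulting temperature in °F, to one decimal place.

565.8°F

Initial temperature in Celsius: 654.7 - 273.15 = 381.5500°C.
The 153°R change is an interval, so only the factor 5/9 applies: -153 × 5/9 = -85.0000°C.
Final Celsius temperature: 381.5500 - 85.0000 = 296.5500°C.
In Fahrenheit: 296.5500 × 1.8 + 32 = 565.8°F.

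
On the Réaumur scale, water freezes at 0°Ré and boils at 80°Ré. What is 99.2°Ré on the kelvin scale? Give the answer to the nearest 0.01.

Linear interpolation between the fixed points: C = (99.2 - 0) × 100 / (80 - 0) = 124.0000°C.
Then 124.0000 + 273.15 = 397.15 K.

397.15 K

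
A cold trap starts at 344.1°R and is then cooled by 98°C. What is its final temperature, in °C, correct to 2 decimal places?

-179.98°C

Initial temperature in Celsius: (344.1 - 491.67) × 5/9 = -81.9833°C.
Final Celsius temperature: -81.9833 - 98.0000 = -179.9833°C.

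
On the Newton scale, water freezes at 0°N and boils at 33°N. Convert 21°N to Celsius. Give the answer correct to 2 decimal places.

Linear interpolation between the fixed points: C = (21 - 0) × 100 / (33 - 0) = 63.6364°C.

63.64°C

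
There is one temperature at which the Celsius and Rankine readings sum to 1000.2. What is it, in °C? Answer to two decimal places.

181.62°C

Let C be the Celsius reading. The Rankine reading is R = 1.8·C + 491.67.
Require C + R = 1000.2: (2.8)·C + 491.67 = 1000.2.
C = (1000.2 - 491.67) / (2.8) = 181.62.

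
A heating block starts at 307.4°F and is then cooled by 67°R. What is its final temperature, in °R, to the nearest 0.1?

Initial temperature in Celsius: (307.4 - 32) × 5/9 = 153.0000°C.
The 67°R change is an interval, so only the factor 5/9 applies: -67 × 5/9 = -37.2222°C.
Final Celsius temperature: 153.0000 - 37.2222 = 115.7778°C.
In Rankine: 115.7778 × 1.8 + 491.67 = 700.1°R.

700.1°R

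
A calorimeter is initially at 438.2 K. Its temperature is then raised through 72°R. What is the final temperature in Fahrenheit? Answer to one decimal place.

401.1°F

Initial temperature in Celsius: 438.2 - 273.15 = 165.0500°C.
The 72°R change is an interval, so only the factor 5/9 applies: +72 × 5/9 = +40.0000°C.
Final Celsius temperature: 165.0500 + 40.0000 = 205.0500°C.
In Fahrenheit: 205.0500 × 1.8 + 32 = 401.1°F.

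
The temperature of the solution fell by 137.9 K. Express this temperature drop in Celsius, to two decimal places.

137.90°C

Kelvin and Celsius degrees are the same size, so the interval is unchanged: 137.90.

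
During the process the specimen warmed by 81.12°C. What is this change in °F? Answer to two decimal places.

146.02°F

For a temperature interval the offset drops out; only the factor 1.8 applies.
81.12 × 1.8 = 146.02.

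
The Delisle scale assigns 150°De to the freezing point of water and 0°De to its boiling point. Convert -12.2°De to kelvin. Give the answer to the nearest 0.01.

Linear interpolation between the fixed points: C = (-12.2 - 150) × 100 / (0 - 150) = 108.1333°C.
Then 108.1333 + 273.15 = 381.28 K.

381.28 K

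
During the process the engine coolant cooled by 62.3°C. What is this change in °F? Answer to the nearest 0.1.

Only the scale ratio 1.8 matters for a change in temperature.
62.3 × 1.8 = 112.1.

112.1°F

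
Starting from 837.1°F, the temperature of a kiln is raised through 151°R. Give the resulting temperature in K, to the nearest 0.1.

Initial temperature in Celsius: (837.1 - 32) × 5/9 = 447.2778°C.
The 151°R change is an interval, so only the factor 5/9 applies: +151 × 5/9 = +83.8889°C.
Final Celsius temperature: 447.2778 + 83.8889 = 531.1667°C.
In kelvin: 531.1667 + 273.15 = 804.3 K.

804.3 K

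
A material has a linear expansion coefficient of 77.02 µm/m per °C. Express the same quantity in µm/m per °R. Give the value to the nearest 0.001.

42.789 µm/m per °R

The quantity depends on a temperature interval, so only the ratio of degree sizes applies; the offset between the scales is irrelevant.
A change of 1°R is a change of 5/9°C, so per °R the value is 77.02 × 5/9 = 42.789.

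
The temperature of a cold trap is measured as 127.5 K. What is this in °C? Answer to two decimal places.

In Celsius: 127.5 - 273.15 = -145.6500°C.

-145.65°C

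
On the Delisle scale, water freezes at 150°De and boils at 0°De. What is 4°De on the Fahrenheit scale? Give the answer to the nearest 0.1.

Linear interpolation between the fixed points: C = (4 - 150) × 100 / (0 - 150) = 97.3333°C.
Then 97.3333 × 1.8 + 32 = 207.2°F.

207.2°F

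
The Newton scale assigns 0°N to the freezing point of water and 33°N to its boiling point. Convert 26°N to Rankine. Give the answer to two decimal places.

633.49°R

Linear interpolation between the fixed points: C = (26 - 0) × 100 / (33 - 0) = 78.7879°C.
Then 78.7879 × 1.8 + 491.67 = 633.49°R.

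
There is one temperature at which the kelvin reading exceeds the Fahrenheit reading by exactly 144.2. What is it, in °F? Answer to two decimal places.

250.14°F

Let F be the Fahrenheit reading. The kelvin reading is K = 5/9·F + 255.372.
Require K - F = 144.2: (-4/9)·F + 255.372 = 144.2.
F = (144.2 - 255.372) / (-4/9) = 250.14.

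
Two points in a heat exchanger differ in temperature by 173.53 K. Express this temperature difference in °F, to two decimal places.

312.35°F

For a temperature interval the offset drops out; only the factor 1.8 applies.
173.53 × 1.8 = 312.35.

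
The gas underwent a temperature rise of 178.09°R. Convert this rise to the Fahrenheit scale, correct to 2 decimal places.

178.09°F

Rankine and Fahrenheit degrees are the same size, so the interval is unchanged: 178.09.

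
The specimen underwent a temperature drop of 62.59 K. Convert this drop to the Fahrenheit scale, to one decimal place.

112.7°F

An interval of 1 K corresponds to 1.8°F.
62.59 × 1.8 = 112.7.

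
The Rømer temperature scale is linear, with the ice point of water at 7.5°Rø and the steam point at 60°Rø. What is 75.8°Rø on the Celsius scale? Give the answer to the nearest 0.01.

130.10°C

Linear interpolation between the fixed points: C = (75.8 - 7.5) × 100 / (60 - 7.5) = 130.0952°C.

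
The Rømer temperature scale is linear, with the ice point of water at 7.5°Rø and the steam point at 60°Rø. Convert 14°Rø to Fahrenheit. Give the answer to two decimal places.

Linear interpolation between the fixed points: C = (14 - 7.5) × 100 / (60 - 7.5) = 12.3810°C.
Then 12.3810 × 1.8 + 32 = 54.29°F.

54.29°F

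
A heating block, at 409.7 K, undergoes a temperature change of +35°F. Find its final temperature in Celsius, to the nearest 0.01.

Initial temperature in Celsius: 409.7 - 273.15 = 136.5500°C.
The 35°F change is an interval, so only the factor 5/9 applies: +35 × 5/9 = +19.4444°C.
Final Celsius temperature: 136.5500 + 19.4444 = 155.9944°C.

155.99°C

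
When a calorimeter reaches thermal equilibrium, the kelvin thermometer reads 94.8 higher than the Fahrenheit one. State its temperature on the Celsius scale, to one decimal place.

182.9°C

Let x be the Fahrenheit reading; then the kelvin reading is 5/9·x + 255.372.
(5/9·x + 255.372) - x = 94.8  ⇒  (-4/9)·x = -160.572  ⇒  x = 361.2875°F.
In Celsius: (361.2875 - 32) × 5/9 = 182.9°C.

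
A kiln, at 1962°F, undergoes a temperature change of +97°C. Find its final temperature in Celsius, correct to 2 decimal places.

1169.22°C

Initial temperature in Celsius: (1962 - 32) × 5/9 = 1072.2222°C.
Final Celsius temperature: 1072.2222 + 97.0000 = 1169.2222°C.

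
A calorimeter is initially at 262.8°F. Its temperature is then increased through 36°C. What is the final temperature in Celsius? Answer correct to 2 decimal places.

164.22°C

Initial temperature in Celsius: (262.8 - 32) × 5/9 = 128.2222°C.
Final Celsius temperature: 128.2222 + 36.0000 = 164.2222°C.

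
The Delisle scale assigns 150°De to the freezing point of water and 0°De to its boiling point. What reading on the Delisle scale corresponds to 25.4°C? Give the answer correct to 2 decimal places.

111.90°De

Linearly onto the Delisle scale: 150 + (25.4000 / 100) × (0 - 150) = 111.90°De.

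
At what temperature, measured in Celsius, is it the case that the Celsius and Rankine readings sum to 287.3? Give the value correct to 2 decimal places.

Let C be the Celsius reading. The Rankine reading is R = 1.8·C + 491.67.
Require C + R = 287.3: (2.8)·C + 491.67 = 287.3.
C = (287.3 - 491.67) / (2.8) = -72.99.

-72.99°C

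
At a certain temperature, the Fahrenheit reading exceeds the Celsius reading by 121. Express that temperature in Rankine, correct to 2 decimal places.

691.92°R

Let x be the Fahrenheit reading; then the Celsius reading is 5/9·x - 17.7778.
(5/9·x - 17.7778) - x = -121  ⇒  (-4/9)·x = -103.222  ⇒  x = 232.2500°F.
In Celsius: (232.25 - 32) × 5/9 = 111.2500°C.
In Rankine: 111.2500 × 1.8 + 491.67 = 691.92°R.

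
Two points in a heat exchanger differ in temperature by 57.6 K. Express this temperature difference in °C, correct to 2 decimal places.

57.60°C

Kelvin and Celsius degrees are the same size, so the interval is unchanged: 57.60.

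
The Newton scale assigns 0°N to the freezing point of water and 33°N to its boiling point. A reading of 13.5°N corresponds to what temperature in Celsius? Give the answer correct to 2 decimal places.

40.91°C

Linear interpolation between the fixed points: C = (13.5 - 0) × 100 / (33 - 0) = 40.9091°C.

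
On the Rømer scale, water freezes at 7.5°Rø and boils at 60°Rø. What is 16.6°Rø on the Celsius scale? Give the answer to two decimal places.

Linear interpolation between the fixed points: C = (16.6 - 7.5) × 100 / (60 - 7.5) = 17.3333°C.

17.33°C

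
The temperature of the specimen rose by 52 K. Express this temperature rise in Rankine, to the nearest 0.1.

Only the scale ratio 1.8 matters for a change in temperature.
52 × 1.8 = 93.6.

93.6°R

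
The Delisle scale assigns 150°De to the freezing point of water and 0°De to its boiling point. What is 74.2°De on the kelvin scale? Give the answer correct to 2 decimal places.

Linear interpolation between the fixed points: C = (74.2 - 150) × 100 / (0 - 150) = 50.5333°C.
Then 50.5333 + 273.15 = 323.68 K.

323.68 K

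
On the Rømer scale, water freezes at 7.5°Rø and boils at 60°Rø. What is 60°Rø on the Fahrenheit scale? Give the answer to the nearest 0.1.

Linear interpolation between the fixed points: C = (60 - 7.5) × 100 / (60 - 7.5) = 100.0000°C.
Then 100.0000 × 1.8 + 32 = 212.0°F.

212.0°F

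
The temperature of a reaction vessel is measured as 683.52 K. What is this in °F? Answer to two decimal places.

770.67°F

In Celsius: 683.52 - 273.15 = 410.3700°C.
In Fahrenheit: 410.3700 × 1.8 + 32 = 770.67°F.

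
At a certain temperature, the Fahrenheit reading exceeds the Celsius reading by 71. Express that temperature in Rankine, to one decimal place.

Let x be the Fahrenheit reading; then the Celsius reading is 5/9·x - 17.7778.
(5/9·x - 17.7778) - x = -71  ⇒  (-4/9)·x = -53.2222  ⇒  x = 119.7500°F.
In Celsius: (119.75 - 32) × 5/9 = 48.7500°C.
In Rankine: 48.7500 × 1.8 + 491.67 = 579.4°R.

579.4°R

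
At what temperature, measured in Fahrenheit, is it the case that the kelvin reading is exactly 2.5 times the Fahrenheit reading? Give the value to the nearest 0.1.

131.3°F

Let F be the Fahrenheit reading. The kelvin reading is K = 5/9·F + 255.372.
Require K = 2.5·F: 5/9·F + 255.372 = 2.5·F.
(-35/18)·F = -255.372  ⇒  F = 131.3.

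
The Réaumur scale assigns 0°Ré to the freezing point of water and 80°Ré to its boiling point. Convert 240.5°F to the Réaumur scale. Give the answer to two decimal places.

First in Celsius: (240.5 - 32) × 5/9 = 115.8333°C.
Linearly onto the Réaumur scale: 0 + (115.8333 / 100) × (80 - 0) = 92.67°Ré.

92.67°Ré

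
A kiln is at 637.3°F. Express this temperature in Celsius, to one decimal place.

336.3°C

In Celsius: (637.3 - 32) × 5/9 = 336.2778°C.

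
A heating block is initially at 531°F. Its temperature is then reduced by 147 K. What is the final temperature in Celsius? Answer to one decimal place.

Initial temperature in Celsius: (531 - 32) × 5/9 = 277.2222°C.
The 147 K change is an interval; Kelvin and Celsius degrees are the same size, so ΔC = -147°C.
Final Celsius temperature: 277.2222 - 147.0000 = 130.2222°C.

130.2°C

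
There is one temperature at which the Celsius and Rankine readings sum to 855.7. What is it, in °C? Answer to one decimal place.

Let C be the Celsius reading. The Rankine reading is R = 1.8·C + 491.67.
Require C + R = 855.7: (2.8)·C + 491.67 = 855.7.
C = (855.7 - 491.67) / (2.8) = 130.0.

130.0°C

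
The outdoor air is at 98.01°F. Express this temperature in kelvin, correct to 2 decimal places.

In Celsius: (98.01 - 32) × 5/9 = 36.6722°C.
In kelvin: 36.6722 + 273.15 = 309.82 K.

309.82 K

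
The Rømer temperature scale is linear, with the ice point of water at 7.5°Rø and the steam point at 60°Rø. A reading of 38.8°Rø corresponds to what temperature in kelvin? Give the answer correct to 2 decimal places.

332.77 K

Linear interpolation between the fixed points: C = (38.8 - 7.5) × 100 / (60 - 7.5) = 59.6190°C.
Then 59.6190 + 273.15 = 332.77 K.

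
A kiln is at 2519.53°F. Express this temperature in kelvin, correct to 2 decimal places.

In Celsius: (2519.53 - 32) × 5/9 = 1381.9611°C.
In kelvin: 1381.9611 + 273.15 = 1655.11 K.

1655.11 K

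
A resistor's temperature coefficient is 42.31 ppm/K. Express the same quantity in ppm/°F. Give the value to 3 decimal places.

23.506 ppm/°F

The quantity depends on a temperature interval, so only the ratio of degree sizes applies; the offset between the scales is irrelevant.
A change of 1°F is a change of 5/9 K, so per °F the value is 42.31 × 5/9 = 23.506.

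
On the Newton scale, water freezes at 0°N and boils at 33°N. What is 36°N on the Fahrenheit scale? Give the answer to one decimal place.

Linear interpolation between the fixed points: C = (36 - 0) × 100 / (33 - 0) = 109.0909°C.
Then 109.0909 × 1.8 + 32 = 228.4°F.

228.4°F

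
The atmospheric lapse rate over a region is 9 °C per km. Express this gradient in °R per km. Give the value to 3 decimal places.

Since only a temperature interval is involved, the additive offset between the scales drops out.
A change of 1°C is a change of 1.8°R, so 9 × 1.8 = 16.200.

16.200 °R/km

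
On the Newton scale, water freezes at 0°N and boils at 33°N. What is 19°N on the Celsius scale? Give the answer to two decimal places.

57.58°C

Linear interpolation between the fixed points: C = (19 - 0) × 100 / (33 - 0) = 57.5758°C.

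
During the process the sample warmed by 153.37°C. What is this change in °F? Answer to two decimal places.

Only the scale ratio 1.8 matters for a change in temperature.
153.37 × 1.8 = 276.07.

276.07°F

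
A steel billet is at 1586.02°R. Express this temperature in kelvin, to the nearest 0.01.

881.12 K

In Celsius: (1586.02 - 491.67) × 5/9 = 607.9722°C.
In kelvin: 607.9722 + 273.15 = 881.12 K.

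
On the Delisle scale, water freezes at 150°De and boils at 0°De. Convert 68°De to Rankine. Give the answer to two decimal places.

590.07°R

Linear interpolation between the fixed points: C = (68 - 150) × 100 / (0 - 150) = 54.6667°C.
Then 54.6667 × 1.8 + 491.67 = 590.07°R.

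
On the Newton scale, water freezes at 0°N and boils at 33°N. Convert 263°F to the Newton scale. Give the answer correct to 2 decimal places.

First in Celsius: (263 - 32) × 5/9 = 128.3333°C.
Linearly onto the Newton scale: 0 + (128.3333 / 100) × (33 - 0) = 42.35°N.

42.35°N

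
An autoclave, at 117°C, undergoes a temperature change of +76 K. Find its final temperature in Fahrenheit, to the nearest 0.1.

The 76 K change is an interval; Kelvin and Celsius degrees are the same size, so ΔC = +76°C.
Final Celsius temperature: 117.0000 + 76.0000 = 193.0000°C.
In Fahrenheit: 193.0000 × 1.8 + 32 = 379.4°F.

379.4°F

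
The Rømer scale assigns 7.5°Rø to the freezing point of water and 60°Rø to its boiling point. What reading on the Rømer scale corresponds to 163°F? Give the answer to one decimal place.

First in Celsius: (163 - 32) × 5/9 = 72.7778°C.
Linearly onto the Rømer scale: 7.5 + (72.7778 / 100) × (60 - 7.5) = 45.7°Rø.

45.7°Rø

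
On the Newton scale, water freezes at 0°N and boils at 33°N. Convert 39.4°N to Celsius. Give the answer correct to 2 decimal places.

Linear interpolation between the fixed points: C = (39.4 - 0) × 100 / (33 - 0) = 119.3939°C.

119.39°C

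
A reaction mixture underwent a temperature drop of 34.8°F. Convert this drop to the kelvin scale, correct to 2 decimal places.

19.33 K

Only the scale ratio 5/9 matters for a change in temperature.
34.8 × 5/9 = 19.33.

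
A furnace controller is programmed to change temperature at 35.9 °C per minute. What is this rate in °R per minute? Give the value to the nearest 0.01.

Since only a temperature interval is involved, the additive offset between the scales drops out.
A change of 1°C is a change of 1.8°R, so 35.9 × 1.8 = 64.62.

64.62 °R/minute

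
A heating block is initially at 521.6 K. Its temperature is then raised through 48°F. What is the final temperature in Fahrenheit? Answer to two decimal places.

527.21°F

Initial temperature in Celsius: 521.6 - 273.15 = 248.4500°C.
The 48°F change is an interval, so only the factor 5/9 applies: +48 × 5/9 = +26.6667°C.
Final Celsius temperature: 248.4500 + 26.6667 = 275.1167°C.
In Fahrenheit: 275.1167 × 1.8 + 32 = 527.21°F.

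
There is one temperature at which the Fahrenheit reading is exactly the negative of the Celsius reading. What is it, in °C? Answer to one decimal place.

-11.4°C

Let C be the Celsius reading. The Fahrenheit reading is F = 1.8·C + 32.
Require F = -1·C: 1.8·C + 32 = -1·C.
(2.8)·C = -32  ⇒  C = -11.4.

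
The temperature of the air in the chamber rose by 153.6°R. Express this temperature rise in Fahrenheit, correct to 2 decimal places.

Rankine and Fahrenheit degrees are the same size, so the interval is unchanged: 153.60.

153.60°F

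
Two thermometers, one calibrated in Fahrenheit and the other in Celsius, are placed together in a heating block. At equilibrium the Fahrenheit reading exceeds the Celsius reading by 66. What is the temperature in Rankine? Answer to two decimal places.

Let x be the Fahrenheit reading; then the Celsius reading is 5/9·x - 17.7778.
(5/9·x - 17.7778) - x = -66  ⇒  (-4/9)·x = -48.2222  ⇒  x = 108.5000°F.
In Celsius: (108.5 - 32) × 5/9 = 42.5000°C.
In Rankine: 42.5000 × 1.8 + 491.67 = 568.17°R.

568.17°R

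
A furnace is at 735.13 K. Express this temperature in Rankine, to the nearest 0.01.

1323.23°R

In Celsius: 735.13 - 273.15 = 461.9800°C.
In Rankine: 461.9800 × 1.8 + 491.67 = 1323.23°R.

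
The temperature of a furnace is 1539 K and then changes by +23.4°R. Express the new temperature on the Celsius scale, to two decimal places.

Initial temperature in Celsius: 1539 - 273.15 = 1265.8500°C.
The 23.4°R change is an interval, so only the factor 5/9 applies: +23.4 × 5/9 = +13.0000°C.
Final Celsius temperature: 1265.8500 + 13.0000 = 1278.8500°C.

1278.85°C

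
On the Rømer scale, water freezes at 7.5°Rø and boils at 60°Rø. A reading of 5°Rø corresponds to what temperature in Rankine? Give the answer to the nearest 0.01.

483.10°R

Linear interpolation between the fixed points: C = (5 - 7.5) × 100 / (60 - 7.5) = -4.7619°C.
Then -4.7619 × 1.8 + 491.67 = 483.10°R.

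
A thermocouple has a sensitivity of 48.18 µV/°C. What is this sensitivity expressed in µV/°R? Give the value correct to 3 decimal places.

Since only a temperature interval is involved, the additive offset between the scales drops out.
A change of 1°R is a change of 5/9°C, so per °R the value is 48.18 × 5/9 = 26.767.

26.767 µV/°R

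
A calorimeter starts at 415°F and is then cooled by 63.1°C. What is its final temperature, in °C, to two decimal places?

149.68°C

Initial temperature in Celsius: (415 - 32) × 5/9 = 212.7778°C.
Final Celsius temperature: 212.7778 - 63.1000 = 149.6778°C.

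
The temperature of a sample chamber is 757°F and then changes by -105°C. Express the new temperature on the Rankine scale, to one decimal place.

1027.7°R

Initial temperature in Celsius: (757 - 32) × 5/9 = 402.7778°C.
Final Celsius temperature: 402.7778 - 105.0000 = 297.7778°C.
In Rankine: 297.7778 × 1.8 + 491.67 = 1027.7°R.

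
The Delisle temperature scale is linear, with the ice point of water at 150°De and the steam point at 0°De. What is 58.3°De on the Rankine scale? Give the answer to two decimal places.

Linear interpolation between the fixed points: C = (58.3 - 150) × 100 / (0 - 150) = 61.1333°C.
Then 61.1333 × 1.8 + 491.67 = 601.71°R.

601.71°R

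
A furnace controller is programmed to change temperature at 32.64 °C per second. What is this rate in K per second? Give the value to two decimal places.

32.64 K/second

The quantity depends on a temperature interval, so only the ratio of degree sizes applies; the offset between the scales is irrelevant.
A change of 1°C is a change of 1 K, so 32.64 × 1 = 32.64.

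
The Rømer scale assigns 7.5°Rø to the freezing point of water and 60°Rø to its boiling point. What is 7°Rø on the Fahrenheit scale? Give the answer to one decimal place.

Linear interpolation between the fixed points: C = (7 - 7.5) × 100 / (60 - 7.5) = -0.9524°C.
Then -0.9524 × 1.8 + 32 = 30.3°F.

30.3°F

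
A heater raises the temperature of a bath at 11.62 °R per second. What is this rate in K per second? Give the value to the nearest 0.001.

The quantity depends on a temperature interval, so only the ratio of degree sizes applies; the offset between the scales is irrelevant.
A change of 1°R is a change of 5/9 K, so 11.62 × 5/9 = 6.456.

6.456 K/second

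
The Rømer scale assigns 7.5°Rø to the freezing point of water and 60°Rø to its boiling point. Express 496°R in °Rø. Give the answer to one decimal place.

8.8°Rø

First in Celsius: (496 - 491.67) × 5/9 = 2.4056°C.
Linearly onto the Rømer scale: 7.5 + (2.4056 / 100) × (60 - 7.5) = 8.8°Rø.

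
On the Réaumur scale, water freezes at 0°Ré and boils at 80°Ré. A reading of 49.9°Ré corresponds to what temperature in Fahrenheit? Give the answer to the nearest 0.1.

144.3°F

Linear interpolation between the fixed points: C = (49.9 - 0) × 100 / (80 - 0) = 62.3750°C.
Then 62.3750 × 1.8 + 32 = 144.3°F.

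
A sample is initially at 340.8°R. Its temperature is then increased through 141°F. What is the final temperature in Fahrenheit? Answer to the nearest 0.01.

Initial temperature in Celsius: (340.8 - 491.67) × 5/9 = -83.8167°C.
The 141°F change is an interval, so only the factor 5/9 applies: +141 × 5/9 = +78.3333°C.
Final Celsius temperature: -83.8167 + 78.3333 = -5.4833°C.
In Fahrenheit: -5.4833 × 1.8 + 32 = 22.13°F.

22.13°F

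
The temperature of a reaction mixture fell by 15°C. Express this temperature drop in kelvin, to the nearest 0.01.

Celsius and kelvin degrees are the same size, so the interval is unchanged: 15.00.

15.00 K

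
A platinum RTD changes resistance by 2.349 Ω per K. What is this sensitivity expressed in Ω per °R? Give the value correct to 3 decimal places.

Since only a temperature interval is involved, the additive offset between the scales drops out.
A change of 1°R is a change of 5/9 K, so per °R the value is 2.349 × 5/9 = 1.305.

1.305 Ω per °R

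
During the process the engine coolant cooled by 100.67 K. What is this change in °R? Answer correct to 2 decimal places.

Only the scale ratio 1.8 matters for a change in temperature.
100.67 × 1.8 = 181.21.

181.21°R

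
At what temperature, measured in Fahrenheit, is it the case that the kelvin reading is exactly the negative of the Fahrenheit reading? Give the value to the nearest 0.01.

-164.17°F

Let F be the Fahrenheit reading. The kelvin reading is K = 5/9·F + 255.372.
Require K = -1·F: 5/9·F + 255.372 = -1·F.
(14/9)·F = -255.372  ⇒  F = -164.17.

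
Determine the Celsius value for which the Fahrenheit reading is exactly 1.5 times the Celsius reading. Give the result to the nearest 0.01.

-106.67°C

Let C be the Celsius reading. The Fahrenheit reading is F = 1.8·C + 32.
Require F = 1.5·C: 1.8·C + 32 = 1.5·C.
(0.3)·C = -32  ⇒  C = -106.67.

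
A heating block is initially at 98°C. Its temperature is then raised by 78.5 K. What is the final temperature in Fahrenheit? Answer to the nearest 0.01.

349.70°F

The 78.5 K change is an interval; Kelvin and Celsius degrees are the same size, so ΔC = +78.5°C.
Final Celsius temperature: 98.0000 + 78.5000 = 176.5000°C.
In Fahrenheit: 176.5000 × 1.8 + 32 = 349.70°F.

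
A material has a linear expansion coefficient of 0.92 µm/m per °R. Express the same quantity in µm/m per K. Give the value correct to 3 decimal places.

1.656 µm/m per K

Since only a temperature interval is involved, the additive offset between the scales drops out.
A change of 1 K is a change of 1.8°R, so per K the value is 0.92 × 1.8 = 1.656.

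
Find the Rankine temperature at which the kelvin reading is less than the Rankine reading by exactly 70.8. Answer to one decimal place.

Let R be the Rankine reading. The kelvin reading is K = 5/9·R.
Require K - R = -70.8: (-4/9)·R = -70.8.
R = (-70.8) / (-4/9) = 159.3.

159.3°R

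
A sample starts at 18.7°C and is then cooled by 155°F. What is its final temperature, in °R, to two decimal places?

The 155°F change is an interval, so only the factor 5/9 applies: -155 × 5/9 = -86.1111°C.
Final Celsius temperature: 18.7000 - 86.1111 = -67.4111°C.
In Rankine: -67.4111 × 1.8 + 491.67 = 370.33°R.

370.33°R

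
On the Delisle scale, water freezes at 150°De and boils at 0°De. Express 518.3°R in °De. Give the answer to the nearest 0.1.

127.8°De

First in Celsius: (518.3 - 491.67) × 5/9 = 14.7944°C.
Linearly onto the Delisle scale: 150 + (14.7944 / 100) × (0 - 150) = 127.8°De.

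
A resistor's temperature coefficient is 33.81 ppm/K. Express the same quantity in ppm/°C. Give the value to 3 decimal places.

The quantity depends on a temperature interval, so only the ratio of degree sizes applies; the offset between the scales is irrelevant.
A change of 1°C is a change of 1 K, so per °C the value is 33.81 × 1 = 33.810.

33.810 ppm/°C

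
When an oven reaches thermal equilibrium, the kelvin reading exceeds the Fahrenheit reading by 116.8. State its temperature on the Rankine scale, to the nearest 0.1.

Let x be the Fahrenheit reading; then the kelvin reading is 5/9·x + 255.372.
(5/9·x + 255.372) - x = 116.8  ⇒  (-4/9)·x = -138.572  ⇒  x = 311.7875°F.
In Celsius: (311.7875 - 32) × 5/9 = 155.4375°C.
In Rankine: 155.4375 × 1.8 + 491.67 = 771.5°R.

771.5°R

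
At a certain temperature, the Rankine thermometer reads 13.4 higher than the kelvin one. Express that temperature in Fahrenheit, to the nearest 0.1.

Let x be the kelvin reading; then the Rankine reading is 1.8·x.
(1.8·x) - x = 13.4  ⇒  (0.8)·x = 13.4  ⇒  x = 16.7500 K.
In Celsius: 16.75 - 273.15 = -256.4000°C.
In Fahrenheit: -256.4000 × 1.8 + 32 = -429.5°F.

-429.5°F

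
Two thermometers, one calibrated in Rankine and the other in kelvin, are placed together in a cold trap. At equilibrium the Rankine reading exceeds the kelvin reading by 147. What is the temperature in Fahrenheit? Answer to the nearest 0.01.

-128.92°F

Let x be the Rankine reading; then the kelvin reading is 5/9·x.
(5/9·x) - x = -147  ⇒  (-4/9)·x = -147  ⇒  x = 330.7500°R.
In Celsius: (330.75 - 491.67) × 5/9 = -89.4000°C.
In Fahrenheit: -89.4000 × 1.8 + 32 = -128.92°F.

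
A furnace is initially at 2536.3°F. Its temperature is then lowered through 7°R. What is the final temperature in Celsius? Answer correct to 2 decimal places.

1387.39°C

Initial temperature in Celsius: (2536.3 - 32) × 5/9 = 1391.2778°C.
The 7°R change is an interval, so only the factor 5/9 applies: -7 × 5/9 = -3.8889°C.
Final Celsius temperature: 1391.2778 - 3.8889 = 1387.3889°C.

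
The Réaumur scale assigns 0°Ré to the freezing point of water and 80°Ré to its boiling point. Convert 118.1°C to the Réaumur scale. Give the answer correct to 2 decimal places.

94.48°Ré

Linearly onto the Réaumur scale: 0 + (118.1000 / 100) × (80 - 0) = 94.48°Ré.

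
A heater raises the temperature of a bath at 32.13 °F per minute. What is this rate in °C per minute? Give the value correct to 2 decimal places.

17.85 °C/minute

Since only a temperature interval is involved, the additive offset between the scales drops out.
A change of 1°F is a change of 5/9°C, so 32.13 × 5/9 = 17.85.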